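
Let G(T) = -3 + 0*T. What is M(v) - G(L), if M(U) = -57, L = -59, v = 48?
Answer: -54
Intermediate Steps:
G(T) = -3 (G(T) = -3 + 0 = -3)
M(v) - G(L) = -57 - 1*(-3) = -57 + 3 = -54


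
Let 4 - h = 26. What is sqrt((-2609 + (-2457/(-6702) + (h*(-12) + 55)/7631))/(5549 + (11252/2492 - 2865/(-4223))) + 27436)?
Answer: sqrt(189173539797119033303224366215139781490)/83037356582283870 ≈ 165.64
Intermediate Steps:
h = -22 (h = 4 - 1*26 = 4 - 26 = -22)
sqrt((-2609 + (-2457/(-6702) + (h*(-12) + 55)/7631))/(5549 + (11252/2492 - 2865/(-4223))) + 27436) = sqrt((-2609 + (-2457/(-6702) + (-22*(-12) + 55)/7631))/(5549 + (11252/2492 - 2865/(-4223))) + 27436) = sqrt((-2609 + (-2457*(-1/6702) + (264 + 55)*(1/7631)))/(5549 + (11252*(1/2492) - 2865*(-1/4223))) + 27436) = sqrt((-2609 + (819/2234 + 319*(1/7631)))/(5549 + (2813/623 + 2865/4223)) + 27436) = sqrt((-2609 + (819/2234 + 319/7631))/(5549 + 13664194/2630929) + 27436) = sqrt((-2609 + 6962435/17047654)/(14612689215/2630929) + 27436) = sqrt(-44470366851/17047654*2630929/14612689215 + 27436) = sqrt(-38999459262978193/83037356582283870 + 27436) = sqrt(2278173915732277279127/83037356582283870) = sqrt(189173539797119033303224366215139781490)/83037356582283870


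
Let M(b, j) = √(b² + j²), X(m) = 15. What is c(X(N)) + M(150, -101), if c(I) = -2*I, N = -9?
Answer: -30 + √32701 ≈ 150.83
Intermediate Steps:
c(X(N)) + M(150, -101) = -2*15 + √(150² + (-101)²) = -30 + √(22500 + 10201) = -30 + √32701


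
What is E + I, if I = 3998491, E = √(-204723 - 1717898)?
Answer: 3998491 + I*√1922621 ≈ 3.9985e+6 + 1386.6*I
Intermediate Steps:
E = I*√1922621 (E = √(-1922621) = I*√1922621 ≈ 1386.6*I)
E + I = I*√1922621 + 3998491 = 3998491 + I*√1922621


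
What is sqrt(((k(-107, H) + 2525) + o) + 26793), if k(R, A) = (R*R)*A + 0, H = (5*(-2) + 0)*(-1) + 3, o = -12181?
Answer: sqrt(165974) ≈ 407.40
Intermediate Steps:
H = 13 (H = (-10 + 0)*(-1) + 3 = -10*(-1) + 3 = 10 + 3 = 13)
k(R, A) = A*R**2 (k(R, A) = R**2*A + 0 = A*R**2 + 0 = A*R**2)
sqrt(((k(-107, H) + 2525) + o) + 26793) = sqrt(((13*(-107)**2 + 2525) - 12181) + 26793) = sqrt(((13*11449 + 2525) - 12181) + 26793) = sqrt(((148837 + 2525) - 12181) + 26793) = sqrt((151362 - 12181) + 26793) = sqrt(139181 + 26793) = sqrt(165974)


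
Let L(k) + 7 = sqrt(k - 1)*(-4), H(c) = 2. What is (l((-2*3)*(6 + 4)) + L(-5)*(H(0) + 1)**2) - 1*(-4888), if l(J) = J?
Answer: 4765 - 36*I*sqrt(6) ≈ 4765.0 - 88.182*I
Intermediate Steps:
L(k) = -7 - 4*sqrt(-1 + k) (L(k) = -7 + sqrt(k - 1)*(-4) = -7 + sqrt(-1 + k)*(-4) = -7 - 4*sqrt(-1 + k))
(l((-2*3)*(6 + 4)) + L(-5)*(H(0) + 1)**2) - 1*(-4888) = ((-2*3)*(6 + 4) + (-7 - 4*sqrt(-1 - 5))*(2 + 1)**2) - 1*(-4888) = (-6*10 + (-7 - 4*I*sqrt(6))*3**2) + 4888 = (-60 + (-7 - 4*I*sqrt(6))*9) + 4888 = (-60 + (-63 - 36*I*sqrt(6))) + 4888 = (-123 - 36*I*sqrt(6)) + 4888 = 4765 - 36*I*sqrt(6)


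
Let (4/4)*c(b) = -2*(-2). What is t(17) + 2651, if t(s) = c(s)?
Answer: 2655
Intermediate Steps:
c(b) = 4 (c(b) = -2*(-2) = 4)
t(s) = 4
t(17) + 2651 = 4 + 2651 = 2655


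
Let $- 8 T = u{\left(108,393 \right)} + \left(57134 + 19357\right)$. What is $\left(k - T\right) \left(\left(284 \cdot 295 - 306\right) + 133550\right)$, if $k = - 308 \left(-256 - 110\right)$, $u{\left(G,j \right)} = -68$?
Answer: $26537884616$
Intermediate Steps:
$T = - \frac{76423}{8}$ ($T = - \frac{-68 + \left(57134 + 19357\right)}{8} = - \frac{-68 + 76491}{8} = \left(- \frac{1}{8}\right) 76423 = - \frac{76423}{8} \approx -9552.9$)
$k = 112728$ ($k = \left(-308\right) \left(-366\right) = 112728$)
$\left(k - T\right) \left(\left(284 \cdot 295 - 306\right) + 133550\right) = \left(112728 - - \frac{76423}{8}\right) \left(\left(284 \cdot 295 - 306\right) + 133550\right) = \left(112728 + \frac{76423}{8}\right) \left(\left(83780 - 306\right) + 133550\right) = \frac{978247 \left(83474 + 133550\right)}{8} = \frac{978247}{8} \cdot 217024 = 26537884616$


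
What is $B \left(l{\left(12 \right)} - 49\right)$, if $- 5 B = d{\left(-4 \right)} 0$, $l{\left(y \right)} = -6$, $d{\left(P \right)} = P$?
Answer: $0$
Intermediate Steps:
$B = 0$ ($B = - \frac{\left(-4\right) 0}{5} = \left(- \frac{1}{5}\right) 0 = 0$)
$B \left(l{\left(12 \right)} - 49\right) = 0 \left(-6 - 49\right) = 0 \left(-55\right) = 0$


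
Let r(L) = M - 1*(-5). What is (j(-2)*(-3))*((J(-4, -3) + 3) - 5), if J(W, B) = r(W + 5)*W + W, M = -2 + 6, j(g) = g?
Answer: -252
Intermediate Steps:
M = 4
r(L) = 9 (r(L) = 4 - 1*(-5) = 4 + 5 = 9)
J(W, B) = 10*W (J(W, B) = 9*W + W = 10*W)
(j(-2)*(-3))*((J(-4, -3) + 3) - 5) = (-2*(-3))*((10*(-4) + 3) - 5) = 6*((-40 + 3) - 5) = 6*(-37 - 5) = 6*(-42) = -252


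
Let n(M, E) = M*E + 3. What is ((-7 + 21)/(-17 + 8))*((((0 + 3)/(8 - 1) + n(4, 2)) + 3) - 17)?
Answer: 4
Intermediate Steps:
n(M, E) = 3 + E*M (n(M, E) = E*M + 3 = 3 + E*M)
((-7 + 21)/(-17 + 8))*((((0 + 3)/(8 - 1) + n(4, 2)) + 3) - 17) = ((-7 + 21)/(-17 + 8))*((((0 + 3)/(8 - 1) + (3 + 2*4)) + 3) - 17) = (14/(-9))*(((3/7 + (3 + 8)) + 3) - 17) = (14*(-⅑))*(((3*(⅐) + 11) + 3) - 17) = -14*(((3/7 + 11) + 3) - 17)/9 = -14*((80/7 + 3) - 17)/9 = -14*(101/7 - 17)/9 = -14/9*(-18/7) = 4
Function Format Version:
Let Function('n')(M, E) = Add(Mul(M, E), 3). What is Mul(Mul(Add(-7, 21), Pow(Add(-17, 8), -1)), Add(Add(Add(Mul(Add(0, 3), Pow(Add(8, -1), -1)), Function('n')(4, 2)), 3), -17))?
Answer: 4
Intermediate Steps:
Function('n')(M, E) = Add(3, Mul(E, M)) (Function('n')(M, E) = Add(Mul(E, M), 3) = Add(3, Mul(E, M)))
Mul(Mul(Add(-7, 21), Pow(Add(-17, 8), -1)), Add(Add(Add(Mul(Add(0, 3), Pow(Add(8, -1), -1)), Function('n')(4, 2)), 3), -17)) = Mul(Mul(Add(-7, 21), Pow(Add(-17, 8), -1)), Add(Add(Add(Mul(Add(0, 3), Pow(Add(8, -1), -1)), Add(3, Mul(2, 4))), 3), -17)) = Mul(Mul(14, Pow(-9, -1)), Add(Add(Add(Mul(3, Pow(7, -1)), Add(3, 8)), 3), -17)) = Mul(Mul(14, Rational(-1, 9)), Add(Add(Add(Mul(3, Rational(1, 7)), 11), 3), -17)) = Mul(Rational(-14, 9), Add(Add(Add(Rational(3, 7), 11), 3), -17)) = Mul(Rational(-14, 9), Add(Add(Rational(80, 7), 3), -17)) = Mul(Rational(-14, 9), Add(Rational(101, 7), -17)) = Mul(Rational(-14, 9), Rational(-18, 7)) = 4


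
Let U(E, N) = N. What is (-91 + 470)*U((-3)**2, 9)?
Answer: 3411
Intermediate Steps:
(-91 + 470)*U((-3)**2, 9) = (-91 + 470)*9 = 379*9 = 3411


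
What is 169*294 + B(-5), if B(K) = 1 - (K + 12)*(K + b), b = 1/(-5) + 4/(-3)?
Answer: 745991/15 ≈ 49733.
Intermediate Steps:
b = -23/15 (b = 1*(-1/5) + 4*(-1/3) = -1/5 - 4/3 = -23/15 ≈ -1.5333)
B(K) = 1 - (12 + K)*(-23/15 + K) (B(K) = 1 - (K + 12)*(K - 23/15) = 1 - (12 + K)*(-23/15 + K))
169*294 + B(-5) = 169*294 + (97/5 - 1*(-5)**2 - 157/15*(-5)) = 49686 + (97/5 - 1*25 + 157/3) = 49686 + (97/5 - 25 + 157/3) = 49686 + 701/15 = 745991/15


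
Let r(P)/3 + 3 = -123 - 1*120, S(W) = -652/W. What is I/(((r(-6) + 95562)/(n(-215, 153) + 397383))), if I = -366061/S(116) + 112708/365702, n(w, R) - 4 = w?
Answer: 192738949305773453/706550526378 ≈ 2.7279e+5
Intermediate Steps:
n(w, R) = 4 + w
r(P) = -738 (r(P) = -9 + 3*(-123 - 1*120) = -9 + 3*(-123 - 120) = -9 + 3*(-243) = -9 - 729 = -738)
I = 1941113163121/29804713 (I = -366061/((-652/116)) + 112708/365702 = -366061/((-652*1/116)) + 112708*(1/365702) = -366061/(-163/29) + 56354/182851 = -366061*(-29/163) + 56354/182851 = 10615769/163 + 56354/182851 = 1941113163121/29804713 ≈ 65128.)
I/(((r(-6) + 95562)/(n(-215, 153) + 397383))) = 1941113163121/(29804713*(((-738 + 95562)/((4 - 215) + 397383)))) = 1941113163121/(29804713*((94824/(-211 + 397383)))) = 1941113163121/(29804713*((94824/397172))) = 1941113163121/(29804713*((94824*(1/397172)))) = 1941113163121/(29804713*(23706/99293)) = (1941113163121/29804713)*(99293/23706) = 192738949305773453/706550526378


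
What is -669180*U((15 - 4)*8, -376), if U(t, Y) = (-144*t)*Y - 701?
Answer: -3187954113780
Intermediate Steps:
U(t, Y) = -701 - 144*Y*t (U(t, Y) = -144*Y*t - 701 = -701 - 144*Y*t)
-669180*U((15 - 4)*8, -376) = -669180/(1/(-701 - 144*(-376)*(15 - 4)*8)) = -669180/(1/(-701 - 144*(-376)*11*8)) = -669180/(1/(-701 - 144*(-376)*88)) = -669180/(1/(-701 + 4764672)) = -669180/(1/4763971) = -669180/1/4763971 = -669180*4763971 = -3187954113780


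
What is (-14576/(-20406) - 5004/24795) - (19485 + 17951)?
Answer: -55383370472/1479435 ≈ -37436.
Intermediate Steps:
(-14576/(-20406) - 5004/24795) - (19485 + 17951) = (-14576*(-1/20406) - 5004*1/24795) - 1*37436 = (7288/10203 - 556/2755) - 37436 = 758188/1479435 - 37436 = -55383370472/1479435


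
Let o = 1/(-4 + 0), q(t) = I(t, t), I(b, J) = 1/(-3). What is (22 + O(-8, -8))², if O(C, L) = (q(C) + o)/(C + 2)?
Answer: 2531281/5184 ≈ 488.29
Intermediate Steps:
I(b, J) = -⅓
q(t) = -⅓
o = -¼ (o = 1/(-4) = -¼ ≈ -0.25000)
O(C, L) = -7/(12*(2 + C)) (O(C, L) = (-⅓ - ¼)/(C + 2) = -7/(12*(2 + C)))
(22 + O(-8, -8))² = (22 - 7/(24 + 12*(-8)))² = (22 - 7/(24 - 96))² = (22 - 7/(-72))² = (22 - 7*(-1/72))² = (22 + 7/72)² = (1591/72)² = 2531281/5184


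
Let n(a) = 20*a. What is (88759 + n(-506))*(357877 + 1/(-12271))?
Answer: 345343849985574/12271 ≈ 2.8143e+10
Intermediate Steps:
(88759 + n(-506))*(357877 + 1/(-12271)) = (88759 + 20*(-506))*(357877 + 1/(-12271)) = (88759 - 10120)*(357877 - 1/12271) = 78639*(4391508666/12271) = 345343849985574/12271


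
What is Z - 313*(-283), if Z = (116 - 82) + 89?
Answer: 88702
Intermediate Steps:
Z = 123 (Z = 34 + 89 = 123)
Z - 313*(-283) = 123 - 313*(-283) = 123 + 88579 = 88702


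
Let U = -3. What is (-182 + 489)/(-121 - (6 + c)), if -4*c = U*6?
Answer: -614/263 ≈ -2.3346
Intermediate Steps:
c = 9/2 (c = -(-3)*6/4 = -¼*(-18) = 9/2 ≈ 4.5000)
(-182 + 489)/(-121 - (6 + c)) = (-182 + 489)/(-121 - (6 + 9/2)) = 307/(-121 - 1*21/2) = 307/(-121 - 21/2) = 307/(-263/2) = 307*(-2/263) = -614/263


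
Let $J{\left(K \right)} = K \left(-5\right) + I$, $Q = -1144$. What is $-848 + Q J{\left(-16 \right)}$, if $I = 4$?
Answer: $-96944$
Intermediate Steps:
$J{\left(K \right)} = 4 - 5 K$ ($J{\left(K \right)} = K \left(-5\right) + 4 = - 5 K + 4 = 4 - 5 K$)
$-848 + Q J{\left(-16 \right)} = -848 - 1144 \left(4 - -80\right) = -848 - 1144 \left(4 + 80\right) = -848 - 96096 = -96944$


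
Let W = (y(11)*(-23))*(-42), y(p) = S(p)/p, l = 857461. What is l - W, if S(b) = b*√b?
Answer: 857461 - 966*√11 ≈ 8.5426e+5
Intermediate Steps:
S(b) = b^(3/2)
y(p) = √p (y(p) = p^(3/2)/p = √p)
W = 966*√11 (W = (√11*(-23))*(-42) = -23*√11*(-42) = 966*√11 ≈ 3203.9)
l - W = 857461 - 966*√11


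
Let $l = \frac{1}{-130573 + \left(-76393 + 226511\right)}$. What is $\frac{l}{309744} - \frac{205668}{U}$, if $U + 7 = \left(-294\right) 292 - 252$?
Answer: $\frac{1245103064734747}{521287169553360} \approx 2.3885$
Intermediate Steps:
$U = -86107$ ($U = -7 - 86100 = -86107$)
$l = \frac{1}{19545}$ ($l = \frac{1}{-130573 + 150118} = \frac{1}{19545} \approx 5.1164 \cdot 10^{-5}$)
$\frac{l}{309744} - \frac{205668}{U} = \frac{1}{19545 \cdot 309744} - \frac{205668}{-86107} = \frac{1}{19545} \cdot \frac{1}{309744} - - \frac{205668}{86107} = \frac{1}{6053946480} + \frac{205668}{86107} = \frac{1245103064734747}{521287169553360}$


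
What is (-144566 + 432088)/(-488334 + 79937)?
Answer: -287522/408397 ≈ -0.70403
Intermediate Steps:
(-144566 + 432088)/(-488334 + 79937) = 287522/(-408397) = 287522*(-1/408397) = -287522/408397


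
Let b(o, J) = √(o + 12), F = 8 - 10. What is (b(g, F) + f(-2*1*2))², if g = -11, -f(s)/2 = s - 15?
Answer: 1521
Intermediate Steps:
f(s) = 30 - 2*s (f(s) = -2*(s - 15) = -2*(-15 + s) = 30 - 2*s)
F = -2
b(o, J) = √(12 + o)
(b(g, F) + f(-2*1*2))² = (√(12 - 11) + (30 - 2*(-2*1)*2))² = (√1 + (30 - (-4)*2))² = (1 + (30 - 2*(-4)))² = (1 + (30 + 8))² = (1 + 38)² = 39² = 1521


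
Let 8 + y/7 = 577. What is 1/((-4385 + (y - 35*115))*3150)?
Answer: -1/13945050 ≈ -7.1710e-8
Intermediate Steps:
y = 3983 (y = -56 + 7*577 = -56 + 4039 = 3983)
1/((-4385 + (y - 35*115))*3150) = 1/((-4385 + (3983 - 35*115))*3150) = (1/3150)/(-4385 + (3983 - 4025)) = (1/3150)/(-4385 - 42) = (1/3150)/(-4427) = -1/4427*1/3150 = -1/13945050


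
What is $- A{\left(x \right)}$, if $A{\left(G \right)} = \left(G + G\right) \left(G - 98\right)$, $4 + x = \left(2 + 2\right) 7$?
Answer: $3552$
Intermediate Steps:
$x = 24$ ($x = -4 + \left(2 + 2\right) 7 = -4 + 4 \cdot 7 = -4 + 28 = 24$)
$A{\left(G \right)} = 2 G \left(-98 + G\right)$
$- A{\left(x \right)} = - 2 \cdot 24 \left(-98 + 24\right) = - 2 \cdot 24 \left(-74\right) = \left(-1\right) \left(-3552\right) = 3552$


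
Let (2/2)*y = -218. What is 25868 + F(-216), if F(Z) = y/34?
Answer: 439647/17 ≈ 25862.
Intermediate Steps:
y = -218
F(Z) = -109/17 (F(Z) = -218/34 = -218*1/34 = -109/17)
25868 + F(-216) = 25868 - 109/17 = 439647/17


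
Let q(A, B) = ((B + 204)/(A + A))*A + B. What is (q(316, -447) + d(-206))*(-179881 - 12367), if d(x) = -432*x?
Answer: -16999241028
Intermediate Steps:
q(A, B) = 102 + 3*B/2 (q(A, B) = ((204 + B)/((2*A)))*A + B = ((204 + B)*(1/(2*A)))*A + B = ((204 + B)/(2*A))*A + B = (102 + B/2) + B = 102 + 3*B/2)
(q(316, -447) + d(-206))*(-179881 - 12367) = ((102 + (3/2)*(-447)) - 432*(-206))*(-179881 - 12367) = ((102 - 1341/2) + 88992)*(-192248) = (-1137/2 + 88992)*(-192248) = (176847/2)*(-192248) = -16999241028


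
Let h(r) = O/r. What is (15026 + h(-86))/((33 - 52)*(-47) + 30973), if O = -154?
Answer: 646195/1370238 ≈ 0.47159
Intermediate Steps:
h(r) = -154/r
(15026 + h(-86))/((33 - 52)*(-47) + 30973) = (15026 - 154/(-86))/((33 - 52)*(-47) + 30973) = (15026 - 154*(-1/86))/(-19*(-47) + 30973) = (15026 + 77/43)/(893 + 30973) = (646195/43)/31866 = (646195/43)*(1/31866) = 646195/1370238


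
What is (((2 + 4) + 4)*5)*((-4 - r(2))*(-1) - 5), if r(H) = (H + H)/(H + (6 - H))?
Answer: -50/3 ≈ -16.667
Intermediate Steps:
r(H) = H/3 (r(H) = (2*H)/6 = (2*H)*(1/6) = H/3)
(((2 + 4) + 4)*5)*((-4 - r(2))*(-1) - 5) = (((2 + 4) + 4)*5)*((-4 - 2/3)*(-1) - 5) = ((6 + 4)*5)*((-4 - 1*2/3)*(-1) - 5) = (10*5)*((-4 - 2/3)*(-1) - 5) = 50*(-14/3*(-1) - 5) = 50*(14/3 - 5) = 50*(-1/3) = -50/3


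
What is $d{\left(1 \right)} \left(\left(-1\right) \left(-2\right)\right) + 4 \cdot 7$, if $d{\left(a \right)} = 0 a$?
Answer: $28$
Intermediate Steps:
$d{\left(a \right)} = 0$
$d{\left(1 \right)} \left(\left(-1\right) \left(-2\right)\right) + 4 \cdot 7 = 0 \left(\left(-1\right) \left(-2\right)\right) + 4 \cdot 7 = 0 \cdot 2 + 28 = 0 + 28 = 28$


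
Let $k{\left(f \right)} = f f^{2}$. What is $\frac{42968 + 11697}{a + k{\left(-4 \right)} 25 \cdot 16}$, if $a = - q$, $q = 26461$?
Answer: $- \frac{54665}{52061} \approx -1.05$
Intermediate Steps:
$k{\left(f \right)} = f^{3}$
$a = -26461$ ($a = \left(-1\right) 26461 = -26461$)
$\frac{42968 + 11697}{a + k{\left(-4 \right)} 25 \cdot 16} = \frac{42968 + 11697}{-26461 + \left(-4\right)^{3} \cdot 25 \cdot 16} = \frac{54665}{-26461 + \left(-64\right) 25 \cdot 16} = \frac{54665}{-26461 - 25600} = \frac{54665}{-52061} = 54665 \left(- \frac{1}{52061}\right) = - \frac{54665}{52061}$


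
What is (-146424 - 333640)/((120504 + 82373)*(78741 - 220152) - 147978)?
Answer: 480064/28689187425 ≈ 1.6733e-5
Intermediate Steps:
(-146424 - 333640)/((120504 + 82373)*(78741 - 220152) - 147978) = -480064/(202877*(-141411) - 147978) = -480064/(-28689039447 - 147978) = -480064/(-28689187425) = -480064*(-1/28689187425) = 480064/28689187425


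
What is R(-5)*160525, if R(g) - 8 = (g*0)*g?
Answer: 1284200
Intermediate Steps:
R(g) = 8 (R(g) = 8 + (g*0)*g = 8 + 0*g = 8 + 0 = 8)
R(-5)*160525 = 8*160525 = 1284200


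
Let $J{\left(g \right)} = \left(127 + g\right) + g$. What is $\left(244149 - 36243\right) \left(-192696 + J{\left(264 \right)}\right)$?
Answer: $-39926476146$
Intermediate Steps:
$J{\left(g \right)} = 127 + 2 g$
$\left(244149 - 36243\right) \left(-192696 + J{\left(264 \right)}\right) = \left(244149 - 36243\right) \left(-192696 + \left(127 + 2 \cdot 264\right)\right) = 207906 \left(-192696 + \left(127 + 528\right)\right) = 207906 \left(-192696 + 655\right) = 207906 \left(-192041\right) = -39926476146$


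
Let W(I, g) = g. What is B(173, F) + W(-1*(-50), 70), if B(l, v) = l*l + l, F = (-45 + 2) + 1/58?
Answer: 30172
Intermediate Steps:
F = -2493/58 (F = -43 + 1/58 = -2493/58 ≈ -42.983)
B(l, v) = l + l**2 (B(l, v) = l**2 + l = l + l**2)
B(173, F) + W(-1*(-50), 70) = 173*(1 + 173) + 70 = 173*174 + 70 = 30102 + 70 = 30172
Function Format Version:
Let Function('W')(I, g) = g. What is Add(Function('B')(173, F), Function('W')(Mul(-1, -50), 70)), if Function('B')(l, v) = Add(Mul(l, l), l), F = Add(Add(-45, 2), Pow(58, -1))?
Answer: 30172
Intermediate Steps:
F = Rational(-2493, 58) (F = Add(-43, Rational(1, 58)) = Rational(-2493, 58) ≈ -42.983)
Function('B')(l, v) = Add(l, Pow(l, 2)) (Function('B')(l, v) = Add(Pow(l, 2), l) = Add(l, Pow(l, 2)))
Add(Function('B')(173, F), Function('W')(Mul(-1, -50), 70)) = Add(Mul(173, Add(1, 173)), 70) = Add(Mul(173, 174), 70) = Add(30102, 70) = 30172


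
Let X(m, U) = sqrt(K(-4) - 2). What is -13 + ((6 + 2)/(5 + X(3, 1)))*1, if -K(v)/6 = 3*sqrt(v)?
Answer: (-57 - 13*sqrt(-2 - 36*I))/(5 + sqrt(2)*sqrt(-1 - 18*I)) ≈ -12.286 + 0.34105*I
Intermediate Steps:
K(v) = -18*sqrt(v)
X(m, U) = sqrt(-2 - 36*I) (X(m, U) = sqrt(-36*I - 2) = sqrt(-2 - 36*I))
-13 + ((6 + 2)/(5 + X(3, 1)))*1 = -13 + ((6 + 2)/(5 + sqrt(-2 - 36*I)))*1 = -13 + (8/(5 + sqrt(-2 - 36*I)))*1 = -13 + 8/(5 + sqrt(-2 - 36*I))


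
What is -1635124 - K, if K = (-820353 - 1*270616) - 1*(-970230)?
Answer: -1514385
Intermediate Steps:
K = -120739 (K = (-820353 - 270616) + 970230 = -1090969 + 970230 = -120739)
-1635124 - K = -1635124 - 1*(-120739) = -1635124 + 120739 = -1514385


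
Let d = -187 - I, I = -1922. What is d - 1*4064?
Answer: -2329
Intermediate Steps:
d = 1735 (d = -187 - 1*(-1922) = -187 + 1922 = 1735)
d - 1*4064 = 1735 - 1*4064 = 1735 - 4064 = -2329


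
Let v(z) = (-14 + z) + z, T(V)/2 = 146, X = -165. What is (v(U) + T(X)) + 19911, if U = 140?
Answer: 20469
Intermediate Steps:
T(V) = 292 (T(V) = 2*146 = 292)
v(z) = -14 + 2*z
(v(U) + T(X)) + 19911 = ((-14 + 2*140) + 292) + 19911 = ((-14 + 280) + 292) + 19911 = (266 + 292) + 19911 = 558 + 19911 = 20469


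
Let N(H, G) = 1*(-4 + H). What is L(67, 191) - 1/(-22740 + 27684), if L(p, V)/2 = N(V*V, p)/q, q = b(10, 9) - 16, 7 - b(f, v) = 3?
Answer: -30057049/4944 ≈ -6079.5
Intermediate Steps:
b(f, v) = 4 (b(f, v) = 7 - 1*3 = 7 - 3 = 4)
N(H, G) = -4 + H
q = -12 (q = 4 - 16 = -12)
L(p, V) = ⅔ - V²/6 (L(p, V) = 2*((-4 + V*V)/(-12)) = 2*((-4 + V²)*(-1/12)) = 2*(⅓ - V²/12) = ⅔ - V²/6)
L(67, 191) - 1/(-22740 + 27684) = (⅔ - ⅙*191²) - 1/(-22740 + 27684) = (⅔ - ⅙*36481) - 1/4944 = (⅔ - 36481/6) - 1*1/4944 = -12159/2 - 1/4944 = -30057049/4944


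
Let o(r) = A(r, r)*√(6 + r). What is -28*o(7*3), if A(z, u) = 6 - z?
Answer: 1260*√3 ≈ 2182.4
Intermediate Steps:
o(r) = √(6 + r)*(6 - r) (o(r) = (6 - r)*√(6 + r) = √(6 + r)*(6 - r))
-28*o(7*3) = -28*√(6 + 7*3)*(6 - 7*3) = -28*√(6 + 21)*(6 - 1*21) = -28*√27*(6 - 21) = -28*3*√3*(-15) = -(-1260)*√3 = 1260*√3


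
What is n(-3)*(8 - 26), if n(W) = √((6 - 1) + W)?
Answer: -18*√2 ≈ -25.456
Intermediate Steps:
n(W) = √(5 + W)
n(-3)*(8 - 26) = √(5 - 3)*(8 - 26) = √2*(-18) = -18*√2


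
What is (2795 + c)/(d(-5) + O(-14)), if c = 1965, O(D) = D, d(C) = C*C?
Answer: 4760/11 ≈ 432.73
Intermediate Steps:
d(C) = C**2
(2795 + c)/(d(-5) + O(-14)) = (2795 + 1965)/((-5)**2 - 14) = 4760/(25 - 14) = 4760/11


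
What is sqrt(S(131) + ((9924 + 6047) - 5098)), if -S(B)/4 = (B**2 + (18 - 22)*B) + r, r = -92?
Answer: I*sqrt(55307) ≈ 235.17*I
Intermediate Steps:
S(B) = 368 - 4*B**2 + 16*B (S(B) = -4*((B**2 + (18 - 22)*B) - 92) = -4*((B**2 - 4*B) - 92) = -4*(-92 + B**2 - 4*B) = 368 - 4*B**2 + 16*B)
sqrt(S(131) + ((9924 + 6047) - 5098)) = sqrt((368 - 4*131**2 + 16*131) + ((9924 + 6047) - 5098)) = sqrt((368 - 4*17161 + 2096) + (15971 - 5098)) = sqrt((368 - 68644 + 2096) + 10873) = sqrt(-66180 + 10873) = sqrt(-55307) = I*sqrt(55307)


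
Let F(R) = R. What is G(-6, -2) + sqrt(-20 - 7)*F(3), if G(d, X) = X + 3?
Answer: 1 + 9*I*sqrt(3) ≈ 1.0 + 15.588*I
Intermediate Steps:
G(d, X) = 3 + X
G(-6, -2) + sqrt(-20 - 7)*F(3) = (3 - 2) + sqrt(-20 - 7)*3 = 1 + sqrt(-27)*3 = 1 + (3*I*sqrt(3))*3 = 1 + 9*I*sqrt(3)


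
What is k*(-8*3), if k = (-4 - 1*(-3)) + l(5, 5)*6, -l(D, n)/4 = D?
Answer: 2904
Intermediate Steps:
l(D, n) = -4*D
k = -121 (k = (-4 - 1*(-3)) - 4*5*6 = (-4 + 3) - 20*6 = -1 - 120 = -121)
k*(-8*3) = -(-968)*3 = -121*(-24) = 2904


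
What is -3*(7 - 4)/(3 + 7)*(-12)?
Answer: 54/5 ≈ 10.800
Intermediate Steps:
-3*(7 - 4)/(3 + 7)*(-12) = -9/10*(-12) = 54/5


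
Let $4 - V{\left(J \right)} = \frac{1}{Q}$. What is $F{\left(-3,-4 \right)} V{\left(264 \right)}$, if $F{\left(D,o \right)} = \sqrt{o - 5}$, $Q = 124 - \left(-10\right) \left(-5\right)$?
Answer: $\frac{885 i}{74} \approx 11.959 i$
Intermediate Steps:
$Q = 74$ ($Q = 124 - 50 = 74$)
$V{\left(J \right)} = \frac{295}{74}$ ($V{\left(J \right)} = 4 - \frac{1}{74} = \frac{295}{74}$)
$F{\left(D,o \right)} = \sqrt{-5 + o}$
$F{\left(-3,-4 \right)} V{\left(264 \right)} = \sqrt{-5 - 4} \cdot \frac{295}{74} = \sqrt{-9} \cdot \frac{295}{74} = 3 i \frac{295}{74} = \frac{885 i}{74}$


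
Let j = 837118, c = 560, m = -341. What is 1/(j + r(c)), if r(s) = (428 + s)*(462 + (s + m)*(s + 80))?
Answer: 1/139771654 ≈ 7.1545e-9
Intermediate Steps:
r(s) = (428 + s)*(462 + (-341 + s)*(80 + s)) (r(s) = (428 + s)*(462 + (s - 341)*(s + 80)) = (428 + s)*(462 + (-341 + s)*(80 + s)))
1/(j + r(c)) = 1/(837118 + (-11478104 + 560³ - 138526*560 + 167*560²)) = 1/(837118 + (-11478104 + 175616000 - 77574560 + 167*313600)) = 1/(837118 + (-11478104 + 175616000 - 77574560 + 52371200)) = 1/(837118 + 138934536) = 1/139771654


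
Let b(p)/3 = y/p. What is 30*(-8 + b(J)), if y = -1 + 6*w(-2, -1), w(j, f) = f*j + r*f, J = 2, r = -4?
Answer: 1335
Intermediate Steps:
w(j, f) = -4*f + f*j (w(j, f) = f*j - 4*f = -4*f + f*j)
y = 35 (y = -1 + 6*(-(-4 - 2)) = -1 + 6*(-1*(-6)) = -1 + 6*6 = -1 + 36 = 35)
b(p) = 105/p (b(p) = 3*(35/p) = 105/p)
30*(-8 + b(J)) = 30*(-8 + 105/2) = 30*(89/2) = 1335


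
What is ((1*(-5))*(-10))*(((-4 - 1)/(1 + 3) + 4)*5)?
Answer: 1375/2 ≈ 687.50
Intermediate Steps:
((1*(-5))*(-10))*(((-4 - 1)/(1 + 3) + 4)*5) = (-5*(-10))*((-5/4 + 4)*5) = 50*((-5*¼ + 4)*5) = 50*((-5/4 + 4)*5) = 50*((11/4)*5) = 50*(55/4) = 1375/2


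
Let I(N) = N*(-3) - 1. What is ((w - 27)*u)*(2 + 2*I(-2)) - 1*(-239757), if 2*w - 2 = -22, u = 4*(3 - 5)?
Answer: 243309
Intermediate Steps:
u = -8 (u = 4*(-2) = -8)
I(N) = -1 - 3*N (I(N) = -3*N - 1 = -1 - 3*N)
w = -10 (w = 1 + (1/2)*(-22) = 1 - 11 = -10)
((w - 27)*u)*(2 + 2*I(-2)) - 1*(-239757) = ((-10 - 27)*(-8))*(2 + 2*(-1 - 3*(-2))) - 1*(-239757) = (-37*(-8))*(2 + 2*(-1 + 6)) + 239757 = 296*(2 + 2*5) + 239757 = 296*(2 + 10) + 239757 = 296*12 + 239757 = 3552 + 239757 = 243309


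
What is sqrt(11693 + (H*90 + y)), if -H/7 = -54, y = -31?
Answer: sqrt(45682) ≈ 213.73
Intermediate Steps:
H = 378 (H = -7*(-54) = 378)
sqrt(11693 + (H*90 + y)) = sqrt(11693 + (378*90 - 31)) = sqrt(11693 + (34020 - 31)) = sqrt(11693 + 33989) = sqrt(45682)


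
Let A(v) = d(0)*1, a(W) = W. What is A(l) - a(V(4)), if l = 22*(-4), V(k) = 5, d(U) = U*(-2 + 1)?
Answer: -5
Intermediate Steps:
d(U) = -U (d(U) = U*(-1) = -U)
l = -88
A(v) = 0 (A(v) = -1*0*1 = 0*1 = 0)
A(l) - a(V(4)) = 0 - 1*5 = 0 - 5 = -5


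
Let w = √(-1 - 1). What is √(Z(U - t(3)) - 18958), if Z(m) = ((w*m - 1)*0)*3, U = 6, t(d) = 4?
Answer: I*√18958 ≈ 137.69*I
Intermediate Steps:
w = I*√2 (w = √(-2) = I*√2 ≈ 1.4142*I)
Z(m) = 0 (Z(m) = (((I*√2)*m - 1)*0)*3 = ((I*m*√2 - 1)*0)*3 = ((-1 + I*m*√2)*0)*3 = 0*3 = 0)
√(Z(U - t(3)) - 18958) = √(0 - 18958) = √(-18958) = I*√18958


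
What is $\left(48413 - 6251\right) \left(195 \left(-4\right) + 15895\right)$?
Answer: $637278630$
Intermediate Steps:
$\left(48413 - 6251\right) \left(195 \left(-4\right) + 15895\right) = 42162 \left(-780 + 15895\right) = 42162 \cdot 15115 = 637278630$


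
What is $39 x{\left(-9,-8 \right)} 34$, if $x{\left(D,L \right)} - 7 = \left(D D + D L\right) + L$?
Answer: $201552$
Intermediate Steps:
$x{\left(D,L \right)} = 7 + L + D^{2} + D L$ ($x{\left(D,L \right)} = 7 + \left(\left(D D + D L\right) + L\right) = 7 + \left(\left(D^{2} + D L\right) + L\right) = 7 + \left(L + D^{2} + D L\right) = 7 + L + D^{2} + D L$)
$39 x{\left(-9,-8 \right)} 34 = 39 \left(7 - 8 + \left(-9\right)^{2} - -72\right) 34 = 39 \left(7 - 8 + 81 + 72\right) 34 = 39 \cdot 152 \cdot 34 = 5928 \cdot 34 = 201552$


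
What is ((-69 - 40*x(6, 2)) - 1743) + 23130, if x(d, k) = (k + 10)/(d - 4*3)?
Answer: 21398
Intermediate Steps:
x(d, k) = (10 + k)/(-12 + d) (x(d, k) = (10 + k)/(d - 12) = (10 + k)/(-12 + d))
((-69 - 40*x(6, 2)) - 1743) + 23130 = ((-69 - 40*(10 + 2)/(-12 + 6)) - 1743) + 23130 = ((-69 - 40*12/(-6)) - 1743) + 23130 = ((-69 - (-20)*12/3) - 1743) + 23130 = ((-69 - 40*(-2)) - 1743) + 23130 = ((-69 + 80) - 1743) + 23130 = (11 - 1743) + 23130 = -1732 + 23130 = 21398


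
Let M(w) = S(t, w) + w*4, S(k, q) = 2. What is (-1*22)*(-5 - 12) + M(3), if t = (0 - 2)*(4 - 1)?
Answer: 388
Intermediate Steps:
t = -6 (t = -2*3 = -6)
M(w) = 2 + 4*w (M(w) = 2 + w*4 = 2 + 4*w)
(-1*22)*(-5 - 12) + M(3) = (-1*22)*(-5 - 12) + (2 + 4*3) = -22*(-17) + (2 + 12) = 374 + 14 = 388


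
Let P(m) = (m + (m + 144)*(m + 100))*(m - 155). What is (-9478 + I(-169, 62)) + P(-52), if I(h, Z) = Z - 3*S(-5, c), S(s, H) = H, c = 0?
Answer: -912764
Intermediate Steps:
P(m) = (-155 + m)*(m + (100 + m)*(144 + m)) (P(m) = (m + (144 + m)*(100 + m))*(-155 + m) = (m + (100 + m)*(144 + m))*(-155 + m) = (-155 + m)*(m + (100 + m)*(144 + m)))
I(h, Z) = Z (I(h, Z) = Z - 3*0 = Z + 0 = Z)
(-9478 + I(-169, 62)) + P(-52) = (-9478 + 62) + (-2232000 + (-52)³ - 23575*(-52) + 90*(-52)²) = -9416 + (-2232000 - 140608 + 1225900 + 90*2704) = -9416 + (-2232000 - 140608 + 1225900 + 243360) = -9416 - 903348 = -912764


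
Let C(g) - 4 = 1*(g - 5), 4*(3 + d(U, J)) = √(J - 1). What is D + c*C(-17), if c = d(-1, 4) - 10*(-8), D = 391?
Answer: -995 - 9*√3/2 ≈ -1002.8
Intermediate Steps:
d(U, J) = -3 + √(-1 + J)/4 (d(U, J) = -3 + √(J - 1)/4 = -3 + √(-1 + J)/4)
C(g) = -1 + g (C(g) = 4 + 1*(g - 5) = 4 + 1*(-5 + g) = 4 + (-5 + g) = -1 + g)
c = 77 + √3/4 (c = (-3 + √(-1 + 4)/4) - 10*(-8) = (-3 + √3/4) + 80 = 77 + √3/4 ≈ 77.433)
D + c*C(-17) = 391 + (77 + √3/4)*(-1 - 17) = 391 + (77 + √3/4)*(-18) = 391 + (-1386 - 9*√3/2) = -995 - 9*√3/2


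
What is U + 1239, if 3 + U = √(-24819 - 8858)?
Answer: 1236 + I*√33677 ≈ 1236.0 + 183.51*I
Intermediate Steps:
U = -3 + I*√33677 (U = -3 + √(-24819 - 8858) = -3 + √(-33677) = -3 + I*√33677 ≈ -3.0 + 183.51*I)
U + 1239 = (-3 + I*√33677) + 1239 = 1236 + I*√33677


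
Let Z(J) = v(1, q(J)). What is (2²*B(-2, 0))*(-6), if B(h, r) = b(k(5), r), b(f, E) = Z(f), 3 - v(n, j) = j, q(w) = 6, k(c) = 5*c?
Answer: 72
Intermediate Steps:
v(n, j) = 3 - j
Z(J) = -3 (Z(J) = 3 - 1*6 = 3 - 6 = -3)
b(f, E) = -3
B(h, r) = -3
(2²*B(-2, 0))*(-6) = (2²*(-3))*(-6) = (4*(-3))*(-6) = -12*(-6) = 72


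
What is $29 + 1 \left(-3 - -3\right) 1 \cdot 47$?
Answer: $29$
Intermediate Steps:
$29 + 1 \left(-3 - -3\right) 1 \cdot 47 = 29 + 1 \left(-3 + 3\right) 1 \cdot 47 = 29 + 1 \cdot 0 \cdot 1 \cdot 47 = 29 + 0 \cdot 1 \cdot 47 = 29 + 0 \cdot 47 = 29 + 0 = 29$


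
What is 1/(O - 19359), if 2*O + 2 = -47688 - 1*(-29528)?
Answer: -1/28440 ≈ -3.5162e-5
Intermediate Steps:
O = -9081 (O = -1 + (-47688 - 1*(-29528))/2 = -1 + (-47688 + 29528)/2 = -1 + (½)*(-18160) = -1 - 9080 = -9081)
1/(O - 19359) = 1/(-9081 - 19359) = 1/(-28440) = -1/28440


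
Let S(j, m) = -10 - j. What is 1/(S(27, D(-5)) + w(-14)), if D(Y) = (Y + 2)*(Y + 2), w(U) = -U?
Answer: -1/23 ≈ -0.043478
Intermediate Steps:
D(Y) = (2 + Y)**2 (D(Y) = (2 + Y)*(2 + Y) = (2 + Y)**2)
1/(S(27, D(-5)) + w(-14)) = 1/((-10 - 1*27) - 1*(-14)) = 1/((-10 - 27) + 14) = 1/(-37 + 14) = 1/(-23) = -1/23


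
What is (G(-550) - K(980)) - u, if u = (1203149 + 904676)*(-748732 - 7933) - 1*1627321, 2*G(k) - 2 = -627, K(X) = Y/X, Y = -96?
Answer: 781510325010463/490 ≈ 1.5949e+12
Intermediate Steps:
K(X) = -96/X
G(k) = -625/2 (G(k) = 1 + (½)*(-627) = 1 - 627/2 = -625/2)
u = -1594919030946 (u = 2107825*(-756665) - 1627321 = -1594917403625 - 1627321 = -1594919030946)
(G(-550) - K(980)) - u = (-625/2 - (-96)/980) - 1*(-1594919030946) = (-625/2 - (-96)/980) + 1594919030946 = (-625/2 - 1*(-24/245)) + 1594919030946 = (-625/2 + 24/245) + 1594919030946 = -153077/490 + 1594919030946 = 781510325010463/490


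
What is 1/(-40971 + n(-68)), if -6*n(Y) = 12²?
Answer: -1/40995 ≈ -2.4393e-5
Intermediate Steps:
n(Y) = -24 (n(Y) = -⅙*12² = -⅙*144 = -24)
1/(-40971 + n(-68)) = 1/(-40971 - 24) = 1/(-40995) = -1/40995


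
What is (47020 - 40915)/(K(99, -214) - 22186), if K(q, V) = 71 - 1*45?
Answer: -1221/4432 ≈ -0.27550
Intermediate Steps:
K(q, V) = 26 (K(q, V) = 71 - 45 = 26)
(47020 - 40915)/(K(99, -214) - 22186) = (47020 - 40915)/(26 - 22186) = 6105/(-22160) = 6105*(-1/22160) = -1221/4432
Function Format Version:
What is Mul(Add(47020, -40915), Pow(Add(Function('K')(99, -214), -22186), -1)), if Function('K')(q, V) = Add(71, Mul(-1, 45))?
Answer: Rational(-1221, 4432) ≈ -0.27550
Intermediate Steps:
Function('K')(q, V) = 26 (Function('K')(q, V) = Add(71, -45) = 26)
Mul(Add(47020, -40915), Pow(Add(Function('K')(99, -214), -22186), -1)) = Mul(Add(47020, -40915), Pow(Add(26, -22186), -1)) = Mul(6105, Pow(-22160, -1)) = Mul(6105, Rational(-1, 22160)) = Rational(-1221, 4432)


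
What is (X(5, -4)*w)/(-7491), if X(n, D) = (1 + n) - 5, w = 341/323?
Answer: -31/219963 ≈ -0.00014093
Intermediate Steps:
w = 341/323 (w = 341*(1/323) = 341/323 ≈ 1.0557)
X(n, D) = -4 + n
(X(5, -4)*w)/(-7491) = ((-4 + 5)*(341/323))/(-7491) = (1*(341/323))*(-1/7491) = (341/323)*(-1/7491) = -31/219963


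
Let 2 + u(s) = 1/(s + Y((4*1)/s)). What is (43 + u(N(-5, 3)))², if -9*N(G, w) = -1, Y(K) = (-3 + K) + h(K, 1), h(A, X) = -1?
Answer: 140612164/83521 ≈ 1683.6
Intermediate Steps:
Y(K) = -4 + K (Y(K) = (-3 + K) - 1 = -4 + K)
N(G, w) = ⅑ (N(G, w) = -⅑*(-1) = ⅑)
u(s) = -2 + 1/(-4 + s + 4/s) (u(s) = -2 + 1/(s + (-4 + (4*1)/s)) = -2 + 1/(s + (-4 + 4/s)) = -2 + 1/(-4 + s + 4/s))
(43 + u(N(-5, 3)))² = (43 + (-8 + 8*(⅑) - 1*⅑*(-1 + 2*(⅑)))/(4 + (-4 + ⅑)/9))² = (43 + (-8 + 8/9 - 1*⅑*(-1 + 2/9))/(4 + (⅑)*(-35/9)))² = (43 + (-8 + 8/9 - 1*⅑*(-7/9))/(4 - 35/81))² = (43 + (-8 + 8/9 + 7/81)/(289/81))² = (43 + (81/289)*(-569/81))² = (43 - 569/289)² = (11858/289)² = 140612164/83521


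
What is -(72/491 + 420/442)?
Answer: -119022/108511 ≈ -1.0969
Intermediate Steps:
-(72/491 + 420/442) = -(72*(1/491) + 420*(1/442)) = -(72/491 + 210/221) = -1*119022/108511 = -119022/108511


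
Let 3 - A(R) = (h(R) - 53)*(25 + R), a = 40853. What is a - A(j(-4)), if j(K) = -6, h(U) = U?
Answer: 39729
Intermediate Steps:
A(R) = 3 - (-53 + R)*(25 + R) (A(R) = 3 - (R - 53)*(25 + R) = 3 - (-53 + R)*(25 + R))
a - A(j(-4)) = 40853 - (1328 - 1*(-6)² + 28*(-6)) = 40853 - (1328 - 1*36 - 168) = 40853 - (1328 - 36 - 168) = 40853 - 1*1124 = 40853 - 1124 = 39729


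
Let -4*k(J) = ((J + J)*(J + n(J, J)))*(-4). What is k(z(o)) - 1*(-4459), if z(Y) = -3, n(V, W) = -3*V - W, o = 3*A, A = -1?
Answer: 4405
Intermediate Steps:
o = -3 (o = 3*(-1) = -3)
n(V, W) = -W - 3*V
k(J) = -6*J**2 (k(J) = -(J + J)*(J + (-J - 3*J))*(-4)/4 = -(2*J)*(J - 4*J)*(-4)/4 = -(2*J)*(-3*J)*(-4)/4 = -(-6*J**2)*(-4)/4 = -6*J**2)
k(z(o)) - 1*(-4459) = -6*(-3)**2 - 1*(-4459) = -6*9 + 4459 = -54 + 4459 = 4405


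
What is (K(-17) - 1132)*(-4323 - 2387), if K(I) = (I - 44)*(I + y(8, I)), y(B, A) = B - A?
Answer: 10870200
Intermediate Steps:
K(I) = -352 + 8*I (K(I) = (I - 44)*(I + (8 - I)) = (-44 + I)*8 = -352 + 8*I)
(K(-17) - 1132)*(-4323 - 2387) = ((-352 + 8*(-17)) - 1132)*(-4323 - 2387) = ((-352 - 136) - 1132)*(-6710) = (-488 - 1132)*(-6710) = -1620*(-6710) = 10870200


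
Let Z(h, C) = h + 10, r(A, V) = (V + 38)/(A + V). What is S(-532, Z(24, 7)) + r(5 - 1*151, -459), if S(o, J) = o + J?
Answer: -300869/605 ≈ -497.30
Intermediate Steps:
r(A, V) = (38 + V)/(A + V)
Z(h, C) = 10 + h
S(o, J) = J + o
S(-532, Z(24, 7)) + r(5 - 1*151, -459) = ((10 + 24) - 532) + (38 - 459)/((5 - 1*151) - 459) = (34 - 532) - 421/((5 - 151) - 459) = -498 - 421/(-146 - 459) = -498 - 421/(-605) = -498 - 1/605*(-421) = -498 + 421/605 = -300869/605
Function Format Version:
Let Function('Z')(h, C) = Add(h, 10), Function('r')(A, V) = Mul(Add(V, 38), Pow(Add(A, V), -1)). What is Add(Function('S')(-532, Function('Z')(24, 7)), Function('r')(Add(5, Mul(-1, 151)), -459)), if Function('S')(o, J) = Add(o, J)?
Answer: Rational(-300869, 605) ≈ -497.30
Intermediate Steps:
Function('r')(A, V) = Mul(Pow(Add(A, V), -1), Add(38, V)) (Function('r')(A, V) = Mul(Add(38, V), Pow(Add(A, V), -1)) = Mul(Pow(Add(A, V), -1), Add(38, V)))
Function('Z')(h, C) = Add(10, h)
Function('S')(o, J) = Add(J, o)
Add(Function('S')(-532, Function('Z')(24, 7)), Function('r')(Add(5, Mul(-1, 151)), -459)) = Add(Add(Add(10, 24), -532), Mul(Pow(Add(Add(5, Mul(-1, 151)), -459), -1), Add(38, -459))) = Add(Add(34, -532), Mul(Pow(Add(Add(5, -151), -459), -1), -421)) = Add(-498, Mul(Pow(Add(-146, -459), -1), -421)) = Add(-498, Mul(Pow(-605, -1), -421)) = Add(-498, Mul(Rational(-1, 605), -421)) = Add(-498, Rational(421, 605)) = Rational(-300869, 605)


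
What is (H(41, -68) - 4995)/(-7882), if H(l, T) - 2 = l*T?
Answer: 7781/7882 ≈ 0.98719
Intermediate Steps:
H(l, T) = 2 + T*l (H(l, T) = 2 + l*T = 2 + T*l)
(H(41, -68) - 4995)/(-7882) = ((2 - 68*41) - 4995)/(-7882) = ((2 - 2788) - 4995)*(-1/7882) = (-2786 - 4995)*(-1/7882) = -7781*(-1/7882) = 7781/7882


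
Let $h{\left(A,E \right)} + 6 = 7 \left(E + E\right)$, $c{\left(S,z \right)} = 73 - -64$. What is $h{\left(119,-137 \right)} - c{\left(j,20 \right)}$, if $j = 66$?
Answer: $-2061$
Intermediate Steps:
$c{\left(S,z \right)} = 137$ ($c{\left(S,z \right)} = 73 + 64 = 137$)
$h{\left(A,E \right)} = -6 + 14 E$ ($h{\left(A,E \right)} = -6 + 7 \left(E + E\right) = -6 + 7 \cdot 2 E = -6 + 14 E$)
$h{\left(119,-137 \right)} - c{\left(j,20 \right)} = \left(-6 + 14 \left(-137\right)\right) - 137 = \left(-6 - 1918\right) - 137 = -1924 - 137 = -2061$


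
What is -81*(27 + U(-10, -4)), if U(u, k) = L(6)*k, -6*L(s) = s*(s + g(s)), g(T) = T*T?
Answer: -15795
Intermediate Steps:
g(T) = T**2
L(s) = -s*(s + s**2)/6
U(u, k) = -42*k (U(u, k) = (-1/6*6**2*(1 + 6))*k = (-1/6*36*7)*k = -42*k)
-81*(27 + U(-10, -4)) = -81*(27 - 42*(-4)) = -81*(27 + 168) = -81*195 = -15795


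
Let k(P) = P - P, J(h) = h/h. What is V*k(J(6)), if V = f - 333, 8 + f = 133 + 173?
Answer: 0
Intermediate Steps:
J(h) = 1
k(P) = 0
f = 298 (f = -8 + (133 + 173) = -8 + 306 = 298)
V = -35 (V = 298 - 333 = -35)
V*k(J(6)) = -35*0 = 0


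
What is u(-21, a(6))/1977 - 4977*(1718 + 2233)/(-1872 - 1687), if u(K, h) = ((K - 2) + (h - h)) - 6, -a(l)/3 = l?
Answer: 38875875868/7036143 ≈ 5525.2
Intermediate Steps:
a(l) = -3*l
u(K, h) = -8 + K (u(K, h) = ((-2 + K) + 0) - 6 = (-2 + K) - 6 = -8 + K)
u(-21, a(6))/1977 - 4977*(1718 + 2233)/(-1872 - 1687) = (-8 - 21)/1977 - 4977*(1718 + 2233)/(-1872 - 1687) = -29*1/1977 - 4977/((-3559/3951)) = -29/1977 - 4977/((-3559*1/3951)) = -29/1977 - 4977/(-3559/3951) = -29/1977 - 4977*(-3951/3559) = -29/1977 + 19664127/3559 = 38875875868/7036143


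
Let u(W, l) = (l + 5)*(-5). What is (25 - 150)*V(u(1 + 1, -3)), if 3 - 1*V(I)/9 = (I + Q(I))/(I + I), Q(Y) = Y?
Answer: -2250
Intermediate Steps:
u(W, l) = -25 - 5*l (u(W, l) = (5 + l)*(-5) = -25 - 5*l)
V(I) = 18 (V(I) = 27 - 9*(I + I)/(I + I) = 27 - 9*2*I/(2*I) = 27 - 9*2*I*1/(2*I) = 27 - 9*1 = 27 - 9 = 18)
(25 - 150)*V(u(1 + 1, -3)) = (25 - 150)*18 = -125*18 = -2250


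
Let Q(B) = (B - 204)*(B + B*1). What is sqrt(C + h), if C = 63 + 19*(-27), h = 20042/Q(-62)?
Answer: I*sqrt(30557115617)/8246 ≈ 21.199*I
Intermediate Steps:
Q(B) = 2*B*(-204 + B) (Q(B) = (-204 + B)*(B + B) = (-204 + B)*(2*B) = 2*B*(-204 + B))
h = 10021/16492 (h = 20042/((2*(-62)*(-204 - 62))) = 20042/((2*(-62)*(-266))) = 20042/32984 = 20042*(1/32984) = 10021/16492 ≈ 0.60763)
C = -450 (C = 63 - 513 = -450)
sqrt(C + h) = sqrt(-450 + 10021/16492) = sqrt(-7411379/16492) = I*sqrt(30557115617)/8246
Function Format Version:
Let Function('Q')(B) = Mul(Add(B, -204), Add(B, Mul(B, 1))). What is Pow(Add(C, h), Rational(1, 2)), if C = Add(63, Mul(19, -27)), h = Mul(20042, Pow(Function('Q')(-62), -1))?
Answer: Mul(Rational(1, 8246), I, Pow(30557115617, Rational(1, 2))) ≈ Mul(21.199, I)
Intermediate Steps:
Function('Q')(B) = Mul(2, B, Add(-204, B)) (Function('Q')(B) = Mul(Add(-204, B), Add(B, B)) = Mul(Add(-204, B), Mul(2, B)) = Mul(2, B, Add(-204, B)))
h = Rational(10021, 16492) (h = Mul(20042, Pow(Mul(2, -62, Add(-204, -62)), -1)) = Mul(20042, Pow(Mul(2, -62, -266), -1)) = Mul(20042, Pow(32984, -1)) = Mul(20042, Rational(1, 32984)) = Rational(10021, 16492) ≈ 0.60763)
C = -450 (C = Add(63, -513) = -450)
Pow(Add(C, h), Rational(1, 2)) = Pow(Add(-450, Rational(10021, 16492)), Rational(1, 2)) = Pow(Rational(-7411379, 16492), Rational(1, 2)) = Mul(Rational(1, 8246), I, Pow(30557115617, Rational(1, 2)))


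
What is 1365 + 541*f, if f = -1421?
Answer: -767396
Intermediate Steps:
1365 + 541*f = 1365 + 541*(-1421) = 1365 - 768761 = -767396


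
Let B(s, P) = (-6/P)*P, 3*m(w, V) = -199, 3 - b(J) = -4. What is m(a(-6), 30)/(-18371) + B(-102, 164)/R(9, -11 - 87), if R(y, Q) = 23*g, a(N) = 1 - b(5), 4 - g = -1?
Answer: -307793/6337995 ≈ -0.048563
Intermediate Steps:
g = 5 (g = 4 - 1*(-1) = 4 + 1 = 5)
b(J) = 7 (b(J) = 3 - 1*(-4) = 3 + 4 = 7)
a(N) = -6 (a(N) = 1 - 1*7 = 1 - 7 = -6)
m(w, V) = -199/3 (m(w, V) = (1/3)*(-199) = -199/3)
R(y, Q) = 115 (R(y, Q) = 23*5 = 115)
B(s, P) = -6
m(a(-6), 30)/(-18371) + B(-102, 164)/R(9, -11 - 87) = -199/3/(-18371) - 6/115 = -199/3*(-1/18371) - 6*1/115 = 199/55113 - 6/115 = -307793/6337995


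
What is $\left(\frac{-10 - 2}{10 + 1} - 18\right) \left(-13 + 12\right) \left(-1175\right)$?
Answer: $- \frac{246750}{11} \approx -22432.0$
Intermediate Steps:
$\left(\frac{-10 - 2}{10 + 1} - 18\right) \left(-13 + 12\right) \left(-1175\right) = \left(- \frac{12}{11} - 18\right) \left(-1\right) \left(-1175\right) = \left(- \frac{210}{11}\right) \left(-1\right) \left(-1175\right) = \frac{210}{11} \left(-1175\right) = - \frac{246750}{11}$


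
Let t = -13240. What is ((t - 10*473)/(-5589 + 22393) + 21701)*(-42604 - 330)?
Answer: -3913923912539/4201 ≈ -9.3166e+8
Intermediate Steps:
((t - 10*473)/(-5589 + 22393) + 21701)*(-42604 - 330) = ((-13240 - 10*473)/(-5589 + 22393) + 21701)*(-42604 - 330) = ((-13240 - 4730)/16804 + 21701)*(-42934) = (-17970*1/16804 + 21701)*(-42934) = (-8985/8402 + 21701)*(-42934) = (182322817/8402)*(-42934) = -3913923912539/4201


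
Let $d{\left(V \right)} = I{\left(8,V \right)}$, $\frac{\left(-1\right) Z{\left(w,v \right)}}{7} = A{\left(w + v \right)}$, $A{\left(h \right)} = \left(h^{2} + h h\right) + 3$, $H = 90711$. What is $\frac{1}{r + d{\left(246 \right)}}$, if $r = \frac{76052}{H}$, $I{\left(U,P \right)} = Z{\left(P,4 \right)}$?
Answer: $- \frac{90711}{79373953879} \approx -1.1428 \cdot 10^{-6}$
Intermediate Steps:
$A{\left(h \right)} = 3 + 2 h^{2}$ ($A{\left(h \right)} = \left(h^{2} + h^{2}\right) + 3 = 2 h^{2} + 3 = 3 + 2 h^{2}$)
$Z{\left(w,v \right)} = -21 - 14 \left(v + w\right)^{2}$ ($Z{\left(w,v \right)} = - 7 \left(3 + 2 \left(w + v\right)^{2}\right) = - 7 \left(3 + 2 \left(v + w\right)^{2}\right) = -21 - 14 \left(v + w\right)^{2}$)
$I{\left(U,P \right)} = -21 - 14 \left(4 + P\right)^{2}$
$d{\left(V \right)} = -21 - 14 \left(4 + V\right)^{2}$
$r = \frac{76052}{90711} \approx 0.8384$
$\frac{1}{r + d{\left(246 \right)}} = \frac{1}{\frac{76052}{90711} - \left(21 + 14 \left(4 + 246\right)^{2}\right)} = \frac{1}{\frac{76052}{90711} - \left(21 + 14 \cdot 250^{2}\right)} = \frac{1}{\frac{76052}{90711} - 875021} = \frac{1}{- \frac{79373953879}{90711}} = - \frac{90711}{79373953879}$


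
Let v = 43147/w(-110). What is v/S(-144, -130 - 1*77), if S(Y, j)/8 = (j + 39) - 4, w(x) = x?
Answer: 43147/151360 ≈ 0.28506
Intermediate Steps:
v = -43147/110 (v = 43147/(-110) = 43147*(-1/110) = -43147/110 ≈ -392.25)
S(Y, j) = 280 + 8*j (S(Y, j) = 8*((j + 39) - 4) = 8*((39 + j) - 4) = 8*(35 + j) = 280 + 8*j)
v/S(-144, -130 - 1*77) = -43147/(110*(280 + 8*(-130 - 1*77))) = -43147/(110*(280 + 8*(-130 - 77))) = -43147/(110*(280 + 8*(-207))) = -43147/(110*(280 - 1656)) = -43147/110/(-1376) = -43147/110*(-1/1376) = 43147/151360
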